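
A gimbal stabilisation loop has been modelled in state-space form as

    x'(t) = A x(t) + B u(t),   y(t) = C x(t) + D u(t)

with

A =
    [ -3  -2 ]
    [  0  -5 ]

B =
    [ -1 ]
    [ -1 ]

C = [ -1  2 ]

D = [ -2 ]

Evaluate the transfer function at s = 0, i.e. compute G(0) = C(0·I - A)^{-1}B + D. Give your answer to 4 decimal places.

G(0) = C(-A)^{-1}B + D = -C A^{-1} B + D.
det A = 15, so A^{-1} = (1/15)·adj(A) = [[-1/3, 2/15], [0, -1/5]]
A^{-1} B = [1/5, 1/5]^T
C A^{-1} B = 1/5
G(0) = D - C A^{-1} B = -2 - (1/5) = -11/5 ≈ -2.2000

-2.2000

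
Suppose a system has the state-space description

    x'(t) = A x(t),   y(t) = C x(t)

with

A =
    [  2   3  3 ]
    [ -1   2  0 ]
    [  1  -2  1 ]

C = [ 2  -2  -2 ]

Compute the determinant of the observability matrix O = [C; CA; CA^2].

88

CA = [[4, 6, 4]]
CA^2 = [[6, 16, 16]]
Observability matrix O = [C; CA; CA^2] = [[2, -2, -2], [4, 6, 4], [6, 16, 16]]
Expanding along the first row, det(O) = 2·(6·16 - 4·16) - (-2)·(4·16 - 4·6) + (-2)·(4·16 - 6·6) = 2·32 - (-2)·40 + (-2)·28 = 88
Since det(O) ≠ 0, rank(O) = 3 and the system is completely observable.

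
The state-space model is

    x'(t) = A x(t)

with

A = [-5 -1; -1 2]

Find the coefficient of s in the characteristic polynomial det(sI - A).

For a 2×2 matrix, det(sI - A) = s^2 - (tr A)s + det A.
tr A = -3, det A = -11.
So p(s) = s^2 + 3s - 11.
The coefficient of s is 3.

3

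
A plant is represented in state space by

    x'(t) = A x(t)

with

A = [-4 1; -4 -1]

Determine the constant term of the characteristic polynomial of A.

8

For a 2×2 matrix, det(sI - A) = s^2 - (tr A)s + det A.
tr A = -5, det A = 8.
So p(s) = s^2 + 5s + 8.
The constant term is 8.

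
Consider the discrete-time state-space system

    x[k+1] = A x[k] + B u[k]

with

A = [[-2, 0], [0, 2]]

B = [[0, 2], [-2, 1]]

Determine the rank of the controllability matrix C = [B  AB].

2

AB = [[0, -4], [-4, 2]]
Controllability matrix C = [B  AB] = [[0, 2, 0, -4], [-2, 1, -4, 2]]
Take the 2×2 submatrix of C formed by columns 1, 2: [[0, 2], [-2, 1]]. Its determinant is 0·1 - 2·(-2) = 0 - (-4) = 4 ≠ 0.
So rank(C) ≥ 2; since C has 2 rows, rank(C) = 2.
rank(C) = 2 = n, so the pair (A, B) is completely controllable.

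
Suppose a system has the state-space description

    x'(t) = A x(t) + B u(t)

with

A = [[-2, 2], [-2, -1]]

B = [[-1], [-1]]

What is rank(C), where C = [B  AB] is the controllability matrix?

AB = [[0], [3]]
Controllability matrix C = [B  AB] = [[-1, 0], [-1, 3]]
det(C) = (-1)·3 - 0·(-1) = -3 - 0 = -3 ≠ 0, so rank(C) = 2.
rank(C) = 2 = n, so the pair (A, B) is completely controllable.

2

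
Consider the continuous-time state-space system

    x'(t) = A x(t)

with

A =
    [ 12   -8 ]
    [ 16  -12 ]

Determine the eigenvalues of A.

det(sI - A) = s^2 - (tr A)s + det A, with tr A = 12 + (-12) = 0 and det A = 12·(-12) - (-8)·16 = -144 - (-128) = -16.
So p(s) = det(sI - A) = s^2 - 16.
Factor s^2 - 16: two numbers with sum 0 and product -16 are 4 and -4, so s^2 - 16 = (s - 4)(s + 4).
Hence p(s) = (s - 4) (s + 4), with roots -4, 4.
At least one eigenvalue has non-negative real part, so the system is not asymptotically stable.

-4, 4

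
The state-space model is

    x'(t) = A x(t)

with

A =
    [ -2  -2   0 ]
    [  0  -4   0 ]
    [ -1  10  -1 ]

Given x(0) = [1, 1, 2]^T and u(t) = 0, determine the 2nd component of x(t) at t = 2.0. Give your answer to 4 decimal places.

0.0003

det(sI - A) = s^3 - (tr A)s^2 + (M11 + M22 + M33)s - det A, where Mii is the 2×2 principal minor of A obtained by deleting row i and column i.
tr A = (-2) + (-4) + (-1) = -7; M11 = (-4)·(-1) - 0·10 = 4 - 0 = 4; M22 = (-2)·(-1) - 0·(-1) = 2 - 0 = 2; M33 = (-2)·(-4) - (-2)·0 = 8 - 0 = 8; sum of minors = 14.
det A = (-2)·((-4)·(-1) - 0·10) - (-2)·(0·(-1) - 0·(-1)) + 0·(0·10 - (-4)·(-1)) = (-2)·4 - (-2)·0 + 0·(-4) = -8.
So p(s) = det(sI - A) = s^3 + 7s^2 + 14s + 8.
Rational-root test: any integer root divides 8. Testing small divisors, s = -1 works: p(-1) = -1 + 7 + (-14) + 8 = 0, so (s + 1) is a factor.
Dividing, p(s) = (s + 1)(s^2 + 6s + 8).
Factor s^2 + 6s + 8: two numbers with sum -6 and product 8 are -2 and -4, so s^2 + 6s + 8 = (s + 2)(s + 4).
Hence p(s) = (s + 1) (s + 2) (s + 4), with roots -4, -2, -1.
The eigenvalues -4, -2, -1 are distinct and real, so A is diagonalisable and x(t) = e^{At} x(0) = V diag(e^{λ_i t}) V^{-1} x(0), where the columns of V are the eigenvectors.
λ = -4: A - (-4)I = [[2, -2, 0], [0, 0, 0], [-1, 10, 3]]. v must be orthogonal to every row; (row 1) × (row 3) = [-6, -6, 18], so take v_1 = [1, 1, -3]^T.
λ = -2: A - (-2)I = [[0, -2, 0], [0, -2, 0], [-1, 10, 1]]. v must be orthogonal to every row; (row 1) × (row 3) = [-2, 0, -2], so take v_2 = [1, 0, 1]^T.
λ = -1: A - (-1)I = [[-1, -2, 0], [0, -3, 0], [-1, 10, 0]]. v must be orthogonal to every row; (row 1) × (row 2) = [0, 0, 3], so take v_3 = [0, 0, 1]^T.
V = [v_1 v_2 v_3] = [[1, 1, 0], [1, 0, 0], [-3, 1, 1]] has det V = -1, so V^{-1} = adj(V)/det V = [[0, 1, 0], [1, -1, 0], [-1, 4, 1]].
Modal coordinates z(0) = V^{-1} x(0): 0·1 + 1·1 + 0·2 = 1; 1·1 + (-1)·1 + 0·2 = 0; (-1)·1 + 4·1 + 1·2 = 5; so z(0) = [1, 0, 5]^T.
x_2(t) = Σ_i (v_i)_2 · z_i(0) · e^{λ_i t} (row 2 of V times the modal terms).
x_2(2.0) = 1·1·e^{-4·2.0} + 0·0·e^{-2·2.0} + 0·5·e^{-1·2.0} = 1·0.000335 + 0·0.018316 + 0·0.135335 = 0.0003.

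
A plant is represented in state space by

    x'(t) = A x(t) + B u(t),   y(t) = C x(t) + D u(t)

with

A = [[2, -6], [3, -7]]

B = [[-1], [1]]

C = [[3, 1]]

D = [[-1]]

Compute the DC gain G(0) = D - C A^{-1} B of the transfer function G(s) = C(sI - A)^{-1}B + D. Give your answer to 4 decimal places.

G(0) = C(-A)^{-1}B + D = -C A^{-1} B + D.
det A = 4, so A^{-1} = (1/4)·adj(A) = [[-7/4, 3/2], [-3/4, 1/2]]
A^{-1} B = [13/4, 5/4]^T
C A^{-1} B = 11
G(0) = D - C A^{-1} B = -1 - (11) = -12

-12.0000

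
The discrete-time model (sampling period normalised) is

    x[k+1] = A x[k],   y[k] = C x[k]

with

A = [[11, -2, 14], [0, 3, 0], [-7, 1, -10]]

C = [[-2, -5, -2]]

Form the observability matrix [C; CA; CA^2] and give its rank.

2

CA = [[-8, -13, -8]]
CA^2 = [[-32, -31, -32]]
Observability matrix O = [C; CA; CA^2] = [[-2, -5, -2], [-8, -13, -8], [-32, -31, -32]]
The columns c1, c2, c3 of O are linearly dependent: -c1 + c3 = 0 (check each entry), so rank(O) ≤ 2.
The 2×2 minor from rows 1, 2, columns 1, 2 is (-2)·(-13) - (-5)·(-8) = 26 - 40 = -14 ≠ 0, so rank(O) = 2.
rank(O) = 2 < n = 3, so the pair (A, C) is not completely observable.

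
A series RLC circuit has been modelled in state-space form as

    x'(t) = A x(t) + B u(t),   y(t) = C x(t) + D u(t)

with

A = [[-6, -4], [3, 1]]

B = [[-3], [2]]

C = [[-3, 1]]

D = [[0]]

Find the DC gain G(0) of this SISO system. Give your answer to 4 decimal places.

3.0000

G(0) = C(-A)^{-1}B + D = -C A^{-1} B + D.
det A = 6, so A^{-1} = (1/6)·adj(A) = [[1/6, 2/3], [-1/2, -1]]
A^{-1} B = [5/6, -1/2]^T
C A^{-1} B = -3
G(0) = D - C A^{-1} B = 0 - (-3) = 3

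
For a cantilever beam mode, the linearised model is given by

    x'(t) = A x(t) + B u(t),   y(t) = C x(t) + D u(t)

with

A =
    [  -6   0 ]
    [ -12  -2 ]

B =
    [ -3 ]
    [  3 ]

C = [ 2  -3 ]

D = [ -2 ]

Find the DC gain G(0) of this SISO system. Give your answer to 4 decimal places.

G(0) = C(-A)^{-1}B + D = -C A^{-1} B + D.
det A = 12, so A^{-1} = (1/12)·adj(A) = [[-1/6, 0], [1, -1/2]]
A^{-1} B = [1/2, -9/2]^T
C A^{-1} B = 29/2
G(0) = D - C A^{-1} B = -2 - (29/2) = -33/2 ≈ -16.5000

-16.5000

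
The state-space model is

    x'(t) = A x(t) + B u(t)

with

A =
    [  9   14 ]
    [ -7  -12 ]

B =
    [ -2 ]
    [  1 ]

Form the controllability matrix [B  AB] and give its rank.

1

AB = [[-4], [2]]
Controllability matrix C = [B  AB] = [[-2, -4], [1, 2]]
Every column of C is a scalar multiple of column 1 = [-2, 1] (multipliers 1, 2), so the columns span a one-dimensional space.
C ≠ 0, hence rank(C) = 1.
rank(C) = 1 < n = 2, so the pair (A, B) is not completely controllable.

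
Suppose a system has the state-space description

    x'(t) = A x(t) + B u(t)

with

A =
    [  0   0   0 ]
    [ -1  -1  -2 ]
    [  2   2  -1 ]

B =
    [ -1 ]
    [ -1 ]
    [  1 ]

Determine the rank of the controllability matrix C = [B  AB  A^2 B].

3

AB = [[0], [0], [-5]]
A^2B = [[0], [10], [5]]
Controllability matrix C = [B  AB  A^2B] = [[-1, 0, 0], [-1, 0, 10], [1, -5, 5]]
det(C) = (-1)·(0·5 - 10·(-5)) - 0·((-1)·5 - 10·1) + 0·((-1)·(-5) - 0·1) = (-1)·50 - 0·(-15) + 0·5 = -50 ≠ 0, so rank(C) = 3.
rank(C) = 3 = n, so the pair (A, B) is completely controllable.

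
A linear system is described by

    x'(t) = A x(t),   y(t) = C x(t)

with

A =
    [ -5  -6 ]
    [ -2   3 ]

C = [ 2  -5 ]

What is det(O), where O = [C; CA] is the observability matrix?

CA = [[0, -27]]
Observability matrix O = [C; CA] = [[2, -5], [0, -27]]
det(O) = 2·(-27) - (-5)·0 = -54 - 0 = -54
Since det(O) ≠ 0, rank(O) = 2 and the system is completely observable.

-54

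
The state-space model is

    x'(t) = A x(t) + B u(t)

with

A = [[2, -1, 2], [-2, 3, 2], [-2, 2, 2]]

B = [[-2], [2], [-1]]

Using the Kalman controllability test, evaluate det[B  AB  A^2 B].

AB = [[-8], [8], [6]]
A^2B = [[-12], [52], [44]]
Controllability matrix C = [B  AB  A^2B] = [[-2, -8, -12], [2, 8, 52], [-1, 6, 44]]
Expanding along the first row, det(C) = (-2)·(8·44 - 52·6) - (-8)·(2·44 - 52·(-1)) + (-12)·(2·6 - 8·(-1)) = (-2)·40 - (-8)·140 + (-12)·20 = 800
Since det(C) ≠ 0, rank(C) = 3 and the system is completely controllable.

800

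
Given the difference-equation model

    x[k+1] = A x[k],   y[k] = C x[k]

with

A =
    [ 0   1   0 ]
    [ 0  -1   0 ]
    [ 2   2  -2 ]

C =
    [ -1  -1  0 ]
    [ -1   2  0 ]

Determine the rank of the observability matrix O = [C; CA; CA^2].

2

CA = [[0, 0, 0], [0, -3, 0]]
CA^2 = [[0, 0, 0], [0, 3, 0]]
Observability matrix O = [C; CA; CA^2] = [[-1, -1, 0], [-1, 2, 0], [0, 0, 0], [0, -3, 0], [0, 0, 0], [0, 3, 0]]
Column 3 of O is identically zero, so rank(O) ≤ 2.
The 2×2 minor from rows 1, 2, columns 1, 2 is (-1)·2 - (-1)·(-1) = -2 - 1 = -3 ≠ 0, so rank(O) = 2.
rank(O) = 2 < n = 3, so the pair (A, C) is not completely observable.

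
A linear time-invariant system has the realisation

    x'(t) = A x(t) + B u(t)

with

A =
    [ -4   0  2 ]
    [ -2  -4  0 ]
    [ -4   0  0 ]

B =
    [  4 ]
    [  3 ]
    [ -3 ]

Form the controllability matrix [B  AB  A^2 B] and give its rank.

AB = [[-22], [-20], [-16]]
A^2B = [[56], [124], [88]]
Controllability matrix C = [B  AB  A^2B] = [[4, -22, 56], [3, -20, 124], [-3, -16, 88]]
det(C) = 4·((-20)·88 - 124·(-16)) - (-22)·(3·88 - 124·(-3)) + 56·(3·(-16) - (-20)·(-3)) = 4·224 - (-22)·636 + 56·(-108) = 8840 ≠ 0, so rank(C) = 3.
rank(C) = 3 = n, so the pair (A, B) is completely controllable.

3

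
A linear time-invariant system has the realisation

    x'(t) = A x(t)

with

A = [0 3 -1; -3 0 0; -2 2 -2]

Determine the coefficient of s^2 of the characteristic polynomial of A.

Expand det(sI - A) for the 3×3 matrix.
p(s) = s^3 + 2s^2 + 7s + 12.
(Check: constant term = det(-A) = (-1)^3 det A = 12; coefficient of s^2 = -tr A = 2.)
The coefficient of s^2 is 2.

2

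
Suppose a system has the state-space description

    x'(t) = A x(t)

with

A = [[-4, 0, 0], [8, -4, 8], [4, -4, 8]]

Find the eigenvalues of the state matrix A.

det(sI - A) = s^3 - (tr A)s^2 + (M11 + M22 + M33)s - det A, where Mii is the 2×2 principal minor of A obtained by deleting row i and column i.
tr A = (-4) + (-4) + 8 = 0; M11 = (-4)·8 - 8·(-4) = -32 - (-32) = 0; M22 = (-4)·8 - 0·4 = -32 - 0 = -32; M33 = (-4)·(-4) - 0·8 = 16 - 0 = 16; sum of minors = -16.
det A = (-4)·((-4)·8 - 8·(-4)) - 0·(8·8 - 8·4) + 0·(8·(-4) - (-4)·4) = (-4)·0 - 0·32 + 0·(-16) = 0.
So p(s) = det(sI - A) = s^3 - 16s.
The constant term is 0, so p(s) = s(s^2 - 16).
Factor s^2 - 16: two numbers with sum 0 and product -16 are 4 and -4, so s^2 - 16 = (s - 4)(s + 4).
Hence p(s) = s (s - 4) (s + 4), with roots -4, 0, 4.
At least one eigenvalue has non-negative real part, so the system is not asymptotically stable.

-4, 0, 4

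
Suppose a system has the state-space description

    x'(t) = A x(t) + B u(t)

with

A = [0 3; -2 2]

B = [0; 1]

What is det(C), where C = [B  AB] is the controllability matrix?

AB = [[3], [2]]
Controllability matrix C = [B  AB] = [[0, 3], [1, 2]]
det(C) = 0·2 - 3·1 = 0 - 3 = -3
Since det(C) ≠ 0, rank(C) = 2 and the system is completely controllable.

-3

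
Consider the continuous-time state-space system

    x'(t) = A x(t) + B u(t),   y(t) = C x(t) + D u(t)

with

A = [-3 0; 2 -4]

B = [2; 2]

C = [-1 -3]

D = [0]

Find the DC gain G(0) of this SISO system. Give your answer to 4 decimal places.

-3.1667

G(0) = C(-A)^{-1}B + D = -C A^{-1} B + D.
det A = 12, so A^{-1} = (1/12)·adj(A) = [[-1/3, 0], [-1/6, -1/4]]
A^{-1} B = [-2/3, -5/6]^T
C A^{-1} B = 19/6
G(0) = D - C A^{-1} B = 0 - (19/6) = -19/6 ≈ -3.1667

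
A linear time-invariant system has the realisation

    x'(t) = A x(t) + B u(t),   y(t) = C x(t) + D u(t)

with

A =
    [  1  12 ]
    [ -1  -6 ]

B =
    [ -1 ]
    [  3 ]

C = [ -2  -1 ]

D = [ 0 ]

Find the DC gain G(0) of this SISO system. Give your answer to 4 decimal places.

-9.6667

G(0) = C(-A)^{-1}B + D = -C A^{-1} B + D.
det A = 6, so A^{-1} = (1/6)·adj(A) = [[-1, -2], [1/6, 1/6]]
A^{-1} B = [-5, 1/3]^T
C A^{-1} B = 29/3
G(0) = D - C A^{-1} B = 0 - (29/3) = -29/3 ≈ -9.6667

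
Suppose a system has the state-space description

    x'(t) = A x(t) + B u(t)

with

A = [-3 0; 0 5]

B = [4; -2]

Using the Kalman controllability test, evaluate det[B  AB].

-64

AB = [[-12], [-10]]
Controllability matrix C = [B  AB] = [[4, -12], [-2, -10]]
det(C) = 4·(-10) - (-12)·(-2) = -40 - 24 = -64
Since det(C) ≠ 0, rank(C) = 2 and the system is completely controllable.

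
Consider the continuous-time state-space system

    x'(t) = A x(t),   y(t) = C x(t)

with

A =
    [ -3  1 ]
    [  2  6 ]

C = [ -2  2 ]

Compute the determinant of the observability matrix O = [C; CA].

-40

CA = [[10, 10]]
Observability matrix O = [C; CA] = [[-2, 2], [10, 10]]
det(O) = (-2)·10 - 2·10 = -20 - 20 = -40
Since det(O) ≠ 0, rank(O) = 2 and the system is completely observable.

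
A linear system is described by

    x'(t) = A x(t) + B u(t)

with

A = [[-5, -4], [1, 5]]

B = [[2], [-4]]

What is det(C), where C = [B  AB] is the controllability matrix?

-12

AB = [[6], [-18]]
Controllability matrix C = [B  AB] = [[2, 6], [-4, -18]]
det(C) = 2·(-18) - 6·(-4) = -36 - (-24) = -12
Since det(C) ≠ 0, rank(C) = 2 and the system is completely controllable.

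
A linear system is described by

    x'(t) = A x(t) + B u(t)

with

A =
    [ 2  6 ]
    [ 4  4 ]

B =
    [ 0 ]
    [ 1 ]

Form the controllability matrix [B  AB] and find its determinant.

-6

AB = [[6], [4]]
Controllability matrix C = [B  AB] = [[0, 6], [1, 4]]
det(C) = 0·4 - 6·1 = 0 - 6 = -6
Since det(C) ≠ 0, rank(C) = 2 and the system is completely controllable.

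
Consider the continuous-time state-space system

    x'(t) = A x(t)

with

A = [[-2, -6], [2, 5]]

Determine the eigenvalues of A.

det(sI - A) = s^2 - (tr A)s + det A, with tr A = (-2) + 5 = 3 and det A = (-2)·5 - (-6)·2 = -10 - (-12) = 2.
So p(s) = det(sI - A) = s^2 - 3s + 2.
Factor s^2 - 3s + 2: two numbers with sum 3 and product 2 are 2 and 1, so s^2 - 3s + 2 = (s - 2)(s - 1).
Hence p(s) = (s - 2) (s - 1), with roots 1, 2.
At least one eigenvalue has non-negative real part, so the system is not asymptotically stable.

1, 2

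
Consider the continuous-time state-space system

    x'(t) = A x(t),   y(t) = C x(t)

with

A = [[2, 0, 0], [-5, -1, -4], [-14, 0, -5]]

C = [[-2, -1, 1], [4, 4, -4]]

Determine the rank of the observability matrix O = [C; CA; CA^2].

CA = [[-13, 1, -1], [44, -4, 4]]
CA^2 = [[-17, -1, 1], [52, 4, -4]]
Observability matrix O = [C; CA; CA^2] = [[-2, -1, 1], [4, 4, -4], [-13, 1, -1], [44, -4, 4], [-17, -1, 1], [52, 4, -4]]
The columns c1, c2, c3 of O are linearly dependent: c2 + c3 = 0 (check each entry), so rank(O) ≤ 2.
The 2×2 minor from rows 1, 2, columns 1, 2 is (-2)·4 - (-1)·4 = -8 - (-4) = -4 ≠ 0, so rank(O) = 2.
rank(O) = 2 < n = 3, so the pair (A, C) is not completely observable.

2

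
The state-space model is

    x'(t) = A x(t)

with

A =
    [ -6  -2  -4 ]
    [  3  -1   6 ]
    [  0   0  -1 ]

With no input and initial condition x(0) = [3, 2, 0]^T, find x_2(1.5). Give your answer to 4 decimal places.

0.1344

det(sI - A) = s^3 - (tr A)s^2 + (M11 + M22 + M33)s - det A, where Mii is the 2×2 principal minor of A obtained by deleting row i and column i.
tr A = (-6) + (-1) + (-1) = -8; M11 = (-1)·(-1) - 6·0 = 1 - 0 = 1; M22 = (-6)·(-1) - (-4)·0 = 6 - 0 = 6; M33 = (-6)·(-1) - (-2)·3 = 6 - (-6) = 12; sum of minors = 19.
det A = (-6)·((-1)·(-1) - 6·0) - (-2)·(3·(-1) - 6·0) + (-4)·(3·0 - (-1)·0) = (-6)·1 - (-2)·(-3) + (-4)·0 = -12.
So p(s) = det(sI - A) = s^3 + 8s^2 + 19s + 12.
Rational-root test: any integer root divides 12. Testing small divisors, s = -1 works: p(-1) = -1 + 8 + (-19) + 12 = 0, so (s + 1) is a factor.
Dividing, p(s) = (s + 1)(s^2 + 7s + 12).
Factor s^2 + 7s + 12: two numbers with sum -7 and product 12 are -3 and -4, so s^2 + 7s + 12 = (s + 3)(s + 4).
Hence p(s) = (s + 1) (s + 3) (s + 4), with roots -4, -3, -1.
The eigenvalues -4, -3, -1 are distinct and real, so A is diagonalisable and x(t) = e^{At} x(0) = V diag(e^{λ_i t}) V^{-1} x(0), where the columns of V are the eigenvectors.
λ = -4: A - (-4)I = [[-2, -2, -4], [3, 3, 6], [0, 0, 3]]. v must be orthogonal to every row; (row 1) × (row 3) = [-6, 6, 0], so take v_1 = [-1, 1, 0]^T.
λ = -3: A - (-3)I = [[-3, -2, -4], [3, 2, 6], [0, 0, 2]]. v must be orthogonal to every row; (row 1) × (row 2) = [-4, 6, 0], so take v_2 = [2, -3, 0]^T.
λ = -1: A - (-1)I = [[-5, -2, -4], [3, 0, 6], [0, 0, 0]]. v must be orthogonal to every row; (row 1) × (row 2) = [-12, 18, 6], so take v_3 = [-2, 3, 1]^T.
V = [v_1 v_2 v_3] = [[-1, 2, -2], [1, -3, 3], [0, 0, 1]] has det V = 1, so V^{-1} = adj(V)/det V = [[-3, -2, 0], [-1, -1, 1], [0, 0, 1]].
Modal coordinates z(0) = V^{-1} x(0): (-3)·3 + (-2)·2 + 0·0 = -13; (-1)·3 + (-1)·2 + 1·0 = -5; 0·3 + 0·2 + 1·0 = 0; so z(0) = [-13, -5, 0]^T.
x_2(t) = Σ_i (v_i)_2 · z_i(0) · e^{λ_i t} (row 2 of V times the modal terms).
x_2(1.5) = 1·(-13)·e^{-4·1.5} + (-3)·(-5)·e^{-3·1.5} + 3·0·e^{-1·1.5} = (-13)·0.002479 + 15·0.011109 + 0·0.223130 = 0.1344.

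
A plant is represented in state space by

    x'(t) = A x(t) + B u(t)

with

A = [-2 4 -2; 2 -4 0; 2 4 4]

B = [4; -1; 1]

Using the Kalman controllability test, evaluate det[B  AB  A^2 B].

4064

AB = [[-14], [12], [8]]
A^2B = [[60], [-76], [52]]
Controllability matrix C = [B  AB  A^2B] = [[4, -14, 60], [-1, 12, -76], [1, 8, 52]]
Expanding along the first row, det(C) = 4·(12·52 - (-76)·8) - (-14)·((-1)·52 - (-76)·1) + 60·((-1)·8 - 12·1) = 4·1232 - (-14)·24 + 60·(-20) = 4064
Since det(C) ≠ 0, rank(C) = 3 and the system is completely controllable.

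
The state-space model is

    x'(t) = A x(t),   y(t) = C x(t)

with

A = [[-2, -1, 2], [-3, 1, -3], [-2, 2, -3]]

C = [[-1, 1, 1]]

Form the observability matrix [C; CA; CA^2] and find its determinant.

CA = [[-3, 4, -8]]
CA^2 = [[10, -9, 6]]
Observability matrix O = [C; CA; CA^2] = [[-1, 1, 1], [-3, 4, -8], [10, -9, 6]]
Expanding along the first row, det(O) = (-1)·(4·6 - (-8)·(-9)) - 1·((-3)·6 - (-8)·10) + 1·((-3)·(-9) - 4·10) = (-1)·(-48) - 1·62 + 1·(-13) = -27
Since det(O) ≠ 0, rank(O) = 3 and the system is completely observable.

-27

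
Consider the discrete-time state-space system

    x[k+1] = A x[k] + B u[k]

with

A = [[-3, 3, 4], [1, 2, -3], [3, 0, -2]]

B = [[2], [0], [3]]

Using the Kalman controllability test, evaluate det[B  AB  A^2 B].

-1215

AB = [[6], [-7], [0]]
A^2B = [[-39], [-8], [18]]
Controllability matrix C = [B  AB  A^2B] = [[2, 6, -39], [0, -7, -8], [3, 0, 18]]
Expanding along the first row, det(C) = 2·((-7)·18 - (-8)·0) - 6·(0·18 - (-8)·3) + (-39)·(0·0 - (-7)·3) = 2·(-126) - 6·24 + (-39)·21 = -1215
Since det(C) ≠ 0, rank(C) = 3 and the system is completely controllable.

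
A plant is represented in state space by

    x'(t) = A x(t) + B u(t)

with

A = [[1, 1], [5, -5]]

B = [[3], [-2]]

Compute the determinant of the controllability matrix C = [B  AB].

77

AB = [[1], [25]]
Controllability matrix C = [B  AB] = [[3, 1], [-2, 25]]
det(C) = 3·25 - 1·(-2) = 75 - (-2) = 77
Since det(C) ≠ 0, rank(C) = 2 and the system is completely controllable.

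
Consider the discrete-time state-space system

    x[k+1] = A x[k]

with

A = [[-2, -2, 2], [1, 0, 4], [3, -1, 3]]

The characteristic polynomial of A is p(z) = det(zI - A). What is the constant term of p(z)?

Expand det(zI - A) for the 3×3 matrix.
p(z) = z^3 - z^2 - 6z + 28.
(Check: constant term = det(-A) = (-1)^3 det A = 28; coefficient of z^2 = -tr A = -1.)
The constant term is 28.

28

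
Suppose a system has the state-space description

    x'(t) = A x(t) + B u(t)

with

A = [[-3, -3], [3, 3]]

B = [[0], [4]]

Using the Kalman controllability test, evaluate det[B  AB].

AB = [[-12], [12]]
Controllability matrix C = [B  AB] = [[0, -12], [4, 12]]
det(C) = 0·12 - (-12)·4 = 0 - (-48) = 48
Since det(C) ≠ 0, rank(C) = 2 and the system is completely controllable.

48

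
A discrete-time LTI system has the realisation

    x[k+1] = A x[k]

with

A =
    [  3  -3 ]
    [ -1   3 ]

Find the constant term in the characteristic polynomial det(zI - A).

6

For a 2×2 matrix, det(zI - A) = z^2 - (tr A)z + det A.
tr A = 6, det A = 6.
So p(z) = z^2 - 6z + 6.
The constant term is 6.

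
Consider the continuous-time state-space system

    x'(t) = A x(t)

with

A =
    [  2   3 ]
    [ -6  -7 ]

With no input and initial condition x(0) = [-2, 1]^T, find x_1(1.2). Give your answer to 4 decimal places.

det(sI - A) = s^2 - (tr A)s + det A, with tr A = 2 + (-7) = -5 and det A = 2·(-7) - 3·(-6) = -14 - (-18) = 4.
So p(s) = det(sI - A) = s^2 + 5s + 4.
Factor s^2 + 5s + 4: two numbers with sum -5 and product 4 are -1 and -4, so s^2 + 5s + 4 = (s + 1)(s + 4).
Hence p(s) = (s + 1) (s + 4), with roots -4, -1.
The eigenvalues -4, -1 are distinct and real, so A is diagonalisable and x(t) = e^{At} x(0) = V diag(e^{λ_i t}) V^{-1} x(0), where the columns of V are the eigenvectors.
λ = -4: A - (-4)I = [[6, 3], [-6, -3]]. Row 1 gives 6·v1 + 3·v2 = 0, so take v_1 = [-1, 2]^T.
λ = -1: A - (-1)I = [[3, 3], [-6, -6]]. Row 1 gives 3·v1 + 3·v2 = 0, so take v_2 = [1, -1]^T.
V = [v_1 v_2] = [[-1, 1], [2, -1]] has det V = -1, so V^{-1} = adj(V)/det V = [[1, 1], [2, 1]].
Modal coordinates z(0) = V^{-1} x(0): 1·(-2) + 1·1 = -1; 2·(-2) + 1·1 = -3; so z(0) = [-1, -3]^T.
x_1(t) = Σ_i (v_i)_1 · z_i(0) · e^{λ_i t} (row 1 of V times the modal terms).
x_1(1.2) = (-1)·(-1)·e^{-4·1.2} + 1·(-3)·e^{-1·1.2} = 1·0.008230 + (-3)·0.301194 = -0.8954.

-0.8954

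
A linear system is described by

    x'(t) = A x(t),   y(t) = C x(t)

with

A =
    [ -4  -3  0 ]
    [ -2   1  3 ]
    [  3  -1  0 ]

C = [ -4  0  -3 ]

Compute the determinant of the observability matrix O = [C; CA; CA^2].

-5184

CA = [[7, 15, 0]]
CA^2 = [[-58, -6, 45]]
Observability matrix O = [C; CA; CA^2] = [[-4, 0, -3], [7, 15, 0], [-58, -6, 45]]
Expanding along the first row, det(O) = (-4)·(15·45 - 0·(-6)) - 0·(7·45 - 0·(-58)) + (-3)·(7·(-6) - 15·(-58)) = (-4)·675 - 0·315 + (-3)·828 = -5184
Since det(O) ≠ 0, rank(O) = 3 and the system is completely observable.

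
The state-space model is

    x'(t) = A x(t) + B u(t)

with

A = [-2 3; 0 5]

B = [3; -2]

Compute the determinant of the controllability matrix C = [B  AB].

-54

AB = [[-12], [-10]]
Controllability matrix C = [B  AB] = [[3, -12], [-2, -10]]
det(C) = 3·(-10) - (-12)·(-2) = -30 - 24 = -54
Since det(C) ≠ 0, rank(C) = 2 and the system is completely controllable.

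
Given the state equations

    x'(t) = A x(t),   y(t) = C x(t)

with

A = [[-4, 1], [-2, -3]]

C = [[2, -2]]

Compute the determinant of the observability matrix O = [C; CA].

CA = [[-4, 8]]
Observability matrix O = [C; CA] = [[2, -2], [-4, 8]]
det(O) = 2·8 - (-2)·(-4) = 16 - 8 = 8
Since det(O) ≠ 0, rank(O) = 2 and the system is completely observable.

8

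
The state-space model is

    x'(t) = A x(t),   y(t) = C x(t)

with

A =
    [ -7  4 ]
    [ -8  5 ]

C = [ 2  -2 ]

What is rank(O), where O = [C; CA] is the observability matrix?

CA = [[2, -2]]
Observability matrix O = [C; CA] = [[2, -2], [2, -2]]
Every row of O is a scalar multiple of row 1 = [2, -2] (multipliers 1, 1), so the rows span a one-dimensional space.
O ≠ 0, hence rank(O) = 1.
rank(O) = 1 < n = 2, so the pair (A, C) is not completely observable.

1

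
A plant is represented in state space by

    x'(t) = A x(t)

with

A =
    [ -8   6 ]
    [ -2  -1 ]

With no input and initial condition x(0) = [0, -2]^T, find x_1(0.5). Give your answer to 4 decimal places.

-0.6390

det(sI - A) = s^2 - (tr A)s + det A, with tr A = (-8) + (-1) = -9 and det A = (-8)·(-1) - 6·(-2) = 8 - (-12) = 20.
So p(s) = det(sI - A) = s^2 + 9s + 20.
Factor s^2 + 9s + 20: two numbers with sum -9 and product 20 are -4 and -5, so s^2 + 9s + 20 = (s + 4)(s + 5).
Hence p(s) = (s + 4) (s + 5), with roots -5, -4.
The eigenvalues -5, -4 are distinct and real, so A is diagonalisable and x(t) = e^{At} x(0) = V diag(e^{λ_i t}) V^{-1} x(0), where the columns of V are the eigenvectors.
λ = -5: A - (-5)I = [[-3, 6], [-2, 4]]. Row 1 gives (-3)·v1 + 6·v2 = 0, so take v_1 = [2, 1]^T.
λ = -4: A - (-4)I = [[-4, 6], [-2, 3]]. Row 1 gives (-4)·v1 + 6·v2 = 0, so take v_2 = [-3, -2]^T.
V = [v_1 v_2] = [[2, -3], [1, -2]] has det V = -1, so V^{-1} = adj(V)/det V = [[2, -3], [1, -2]].
Modal coordinates z(0) = V^{-1} x(0): 2·0 + (-3)·(-2) = 6; 1·0 + (-2)·(-2) = 4; so z(0) = [6, 4]^T.
x_1(t) = Σ_i (v_i)_1 · z_i(0) · e^{λ_i t} (row 1 of V times the modal terms).
x_1(0.5) = 2·6·e^{-5·0.5} + (-3)·4·e^{-4·0.5} = 12·0.082085 + (-12)·0.135335 = -0.6390.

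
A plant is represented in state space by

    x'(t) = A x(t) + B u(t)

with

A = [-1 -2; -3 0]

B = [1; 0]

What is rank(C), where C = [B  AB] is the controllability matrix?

2

AB = [[-1], [-3]]
Controllability matrix C = [B  AB] = [[1, -1], [0, -3]]
det(C) = 1·(-3) - (-1)·0 = -3 - 0 = -3 ≠ 0, so rank(C) = 2.
rank(C) = 2 = n, so the pair (A, B) is completely controllable.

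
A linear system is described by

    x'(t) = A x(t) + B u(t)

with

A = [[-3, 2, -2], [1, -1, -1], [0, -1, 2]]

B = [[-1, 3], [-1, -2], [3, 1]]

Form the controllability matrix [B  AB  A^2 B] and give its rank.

3

AB = [[-5, -15], [-3, 4], [7, 4]]
A^2B = [[-5, 45], [-9, -23], [17, 4]]
Controllability matrix C = [B  AB  A^2B] = [[-1, 3, -5, -15, -5, 45], [-1, -2, -3, 4, -9, -23], [3, 1, 7, 4, 17, 4]]
Take the 3×3 submatrix of C formed by columns 1, 2, 3: [[-1, 3, -5], [-1, -2, -3], [3, 1, 7]]. Its determinant is (-1)·((-2)·7 - (-3)·1) - 3·((-1)·7 - (-3)·3) + (-5)·((-1)·1 - (-2)·3) = (-1)·(-11) - 3·2 + (-5)·5 = -20 ≠ 0.
So rank(C) ≥ 3; since C has 3 rows, rank(C) = 3.
rank(C) = 3 = n, so the pair (A, B) is completely controllable.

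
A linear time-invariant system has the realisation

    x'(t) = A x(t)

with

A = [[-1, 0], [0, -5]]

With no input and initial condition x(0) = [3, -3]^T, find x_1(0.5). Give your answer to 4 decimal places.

det(sI - A) = s^2 - (tr A)s + det A, with tr A = (-1) + (-5) = -6 and det A = (-1)·(-5) - 0·0 = 5 - 0 = 5.
So p(s) = det(sI - A) = s^2 + 6s + 5.
Factor s^2 + 6s + 5: two numbers with sum -6 and product 5 are -1 and -5, so s^2 + 6s + 5 = (s + 1)(s + 5).
Hence p(s) = (s + 1) (s + 5), with roots -5, -1.
The eigenvalues -5, -1 are distinct and real, so A is diagonalisable and x(t) = e^{At} x(0) = V diag(e^{λ_i t}) V^{-1} x(0), where the columns of V are the eigenvectors.
λ = -5: A - (-5)I = [[4, 0], [0, 0]]. Row 1 gives 4·v1 + 0·v2 = 0, so take v_1 = [0, 1]^T.
λ = -1: A - (-1)I = [[0, 0], [0, -4]]. Row 2 gives 0·v1 + (-4)·v2 = 0, so take v_2 = [1, 0]^T.
V = [v_1 v_2] = [[0, 1], [1, 0]] has det V = -1, so V^{-1} = adj(V)/det V = [[0, 1], [1, 0]].
Modal coordinates z(0) = V^{-1} x(0): 0·3 + 1·(-3) = -3; 1·3 + 0·(-3) = 3; so z(0) = [-3, 3]^T.
x_1(t) = Σ_i (v_i)_1 · z_i(0) · e^{λ_i t} (row 1 of V times the modal terms).
x_1(0.5) = 0·(-3)·e^{-5·0.5} + 1·3·e^{-1·0.5} = 0·0.082085 + 3·0.606531 = 1.8196.

1.8196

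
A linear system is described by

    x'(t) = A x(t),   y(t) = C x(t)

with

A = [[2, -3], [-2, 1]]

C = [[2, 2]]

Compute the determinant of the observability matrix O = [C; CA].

CA = [[0, -4]]
Observability matrix O = [C; CA] = [[2, 2], [0, -4]]
det(O) = 2·(-4) - 2·0 = -8 - 0 = -8
Since det(O) ≠ 0, rank(O) = 2 and the system is completely observable.

-8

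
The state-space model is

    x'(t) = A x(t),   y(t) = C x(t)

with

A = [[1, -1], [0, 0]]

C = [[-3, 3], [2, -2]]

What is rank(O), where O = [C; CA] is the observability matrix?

CA = [[-3, 3], [2, -2]]
Observability matrix O = [C; CA] = [[-3, 3], [2, -2], [-3, 3], [2, -2]]
Every row of O is a scalar multiple of row 1 = [-3, 3] (multipliers 1, -2/3, 1, -2/3), so the rows span a one-dimensional space.
O ≠ 0, hence rank(O) = 1.
rank(O) = 1 < n = 2, so the pair (A, C) is not completely observable.

1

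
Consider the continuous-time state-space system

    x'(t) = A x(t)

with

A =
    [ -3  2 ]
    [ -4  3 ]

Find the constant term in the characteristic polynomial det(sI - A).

-1

For a 2×2 matrix, det(sI - A) = s^2 - (tr A)s + det A.
tr A = 0, det A = -1.
So p(s) = s^2 - 1.
The constant term is -1.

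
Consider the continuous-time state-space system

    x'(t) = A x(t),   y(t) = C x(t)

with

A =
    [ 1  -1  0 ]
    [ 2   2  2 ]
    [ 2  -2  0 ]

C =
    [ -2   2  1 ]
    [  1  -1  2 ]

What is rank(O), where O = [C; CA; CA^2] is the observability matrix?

CA = [[4, 4, 4], [3, -7, -2]]
CA^2 = [[20, -4, 8], [-15, -13, -14]]
Observability matrix O = [C; CA; CA^2] = [[-2, 2, 1], [1, -1, 2], [4, 4, 4], [3, -7, -2], [20, -4, 8], [-15, -13, -14]]
Take the 3×3 submatrix of O formed by rows 1, 2, 3: [[-2, 2, 1], [1, -1, 2], [4, 4, 4]]. Its determinant is (-2)·((-1)·4 - 2·4) - 2·(1·4 - 2·4) + 1·(1·4 - (-1)·4) = (-2)·(-12) - 2·(-4) + 1·8 = 40 ≠ 0.
So rank(O) ≥ 3; since O has 3 columns, rank(O) = 3.
rank(O) = 3 = n, so the pair (A, C) is completely observable.

3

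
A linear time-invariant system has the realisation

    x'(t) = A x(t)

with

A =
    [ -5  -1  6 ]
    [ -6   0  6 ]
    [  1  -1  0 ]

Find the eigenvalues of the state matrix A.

-6, 0, 1

det(sI - A) = s^3 - (tr A)s^2 + (M11 + M22 + M33)s - det A, where Mii is the 2×2 principal minor of A obtained by deleting row i and column i.
tr A = (-5) + 0 + 0 = -5; M11 = 0·0 - 6·(-1) = 0 - (-6) = 6; M22 = (-5)·0 - 6·1 = 0 - 6 = -6; M33 = (-5)·0 - (-1)·(-6) = 0 - 6 = -6; sum of minors = -6.
det A = (-5)·(0·0 - 6·(-1)) - (-1)·((-6)·0 - 6·1) + 6·((-6)·(-1) - 0·1) = (-5)·6 - (-1)·(-6) + 6·6 = 0.
So p(s) = det(sI - A) = s^3 + 5s^2 - 6s.
The constant term is 0, so p(s) = s(s^2 + 5s - 6).
Factor s^2 + 5s - 6: two numbers with sum -5 and product -6 are 1 and -6, so s^2 + 5s - 6 = (s - 1)(s + 6).
Hence p(s) = s (s - 1) (s + 6), with roots -6, 0, 1.
At least one eigenvalue has non-negative real part, so the system is not asymptotically stable.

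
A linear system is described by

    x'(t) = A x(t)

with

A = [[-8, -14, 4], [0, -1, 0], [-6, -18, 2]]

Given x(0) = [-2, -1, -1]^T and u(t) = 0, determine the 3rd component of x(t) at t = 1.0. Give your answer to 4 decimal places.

3.8224

det(sI - A) = s^3 - (tr A)s^2 + (M11 + M22 + M33)s - det A, where Mii is the 2×2 principal minor of A obtained by deleting row i and column i.
tr A = (-8) + (-1) + 2 = -7; M11 = (-1)·2 - 0·(-18) = -2 - 0 = -2; M22 = (-8)·2 - 4·(-6) = -16 - (-24) = 8; M33 = (-8)·(-1) - (-14)·0 = 8 - 0 = 8; sum of minors = 14.
det A = (-8)·((-1)·2 - 0·(-18)) - (-14)·(0·2 - 0·(-6)) + 4·(0·(-18) - (-1)·(-6)) = (-8)·(-2) - (-14)·0 + 4·(-6) = -8.
So p(s) = det(sI - A) = s^3 + 7s^2 + 14s + 8.
Rational-root test: any integer root divides 8. Testing small divisors, s = -1 works: p(-1) = -1 + 7 + (-14) + 8 = 0, so (s + 1) is a factor.
Dividing, p(s) = (s + 1)(s^2 + 6s + 8).
Factor s^2 + 6s + 8: two numbers with sum -6 and product 8 are -2 and -4, so s^2 + 6s + 8 = (s + 2)(s + 4).
Hence p(s) = (s + 1) (s + 2) (s + 4), with roots -4, -2, -1.
The eigenvalues -4, -2, -1 are distinct and real, so A is diagonalisable and x(t) = e^{At} x(0) = V diag(e^{λ_i t}) V^{-1} x(0), where the columns of V are the eigenvectors.
λ = -4: A - (-4)I = [[-4, -14, 4], [0, 3, 0], [-6, -18, 6]]. v must be orthogonal to every row; (row 1) × (row 2) = [-12, 0, -12], so take v_1 = [1, 0, 1]^T.
λ = -2: A - (-2)I = [[-6, -14, 4], [0, 1, 0], [-6, -18, 4]]. v must be orthogonal to every row; (row 1) × (row 2) = [-4, 0, -6], so take v_2 = [2, 0, 3]^T.
λ = -1: A - (-1)I = [[-7, -14, 4], [0, 0, 0], [-6, -18, 3]]. v must be orthogonal to every row; (row 1) × (row 3) = [30, -3, 42], so take v_3 = [-10, 1, -14]^T.
V = [v_1 v_2 v_3] = [[1, 2, -10], [0, 0, 1], [1, 3, -14]] has det V = -1, so V^{-1} = adj(V)/det V = [[3, 2, -2], [-1, 4, 1], [0, 1, 0]].
Modal coordinates z(0) = V^{-1} x(0): 3·(-2) + 2·(-1) + (-2)·(-1) = -6; (-1)·(-2) + 4·(-1) + 1·(-1) = -3; 0·(-2) + 1·(-1) + 0·(-1) = -1; so z(0) = [-6, -3, -1]^T.
x_3(t) = Σ_i (v_i)_3 · z_i(0) · e^{λ_i t} (row 3 of V times the modal terms).
x_3(1.0) = 1·(-6)·e^{-4·1.0} + 3·(-3)·e^{-2·1.0} + (-14)·(-1)·e^{-1·1.0} = (-6)·0.018316 + (-9)·0.135335 + 14·0.367879 = 3.8224.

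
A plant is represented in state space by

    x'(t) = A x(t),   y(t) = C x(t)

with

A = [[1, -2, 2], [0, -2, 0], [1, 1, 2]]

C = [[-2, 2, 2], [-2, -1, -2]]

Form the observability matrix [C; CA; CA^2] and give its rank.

3

CA = [[0, 2, 0], [-4, 4, -8]]
CA^2 = [[0, -4, 0], [-12, -8, -24]]
Observability matrix O = [C; CA; CA^2] = [[-2, 2, 2], [-2, -1, -2], [0, 2, 0], [-4, 4, -8], [0, -4, 0], [-12, -8, -24]]
Take the 3×3 submatrix of O formed by rows 1, 2, 3: [[-2, 2, 2], [-2, -1, -2], [0, 2, 0]]. Its determinant is (-2)·((-1)·0 - (-2)·2) - 2·((-2)·0 - (-2)·0) + 2·((-2)·2 - (-1)·0) = (-2)·4 - 2·0 + 2·(-4) = -16 ≠ 0.
So rank(O) ≥ 3; since O has 3 columns, rank(O) = 3.
rank(O) = 3 = n, so the pair (A, C) is completely observable.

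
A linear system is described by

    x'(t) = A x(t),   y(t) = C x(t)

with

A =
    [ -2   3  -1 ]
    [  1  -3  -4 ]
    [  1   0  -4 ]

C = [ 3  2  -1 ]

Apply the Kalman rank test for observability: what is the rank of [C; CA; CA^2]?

CA = [[-5, 3, -7]]
CA^2 = [[6, -24, 21]]
Observability matrix O = [C; CA; CA^2] = [[3, 2, -1], [-5, 3, -7], [6, -24, 21]]
det(O) = 3·(3·21 - (-7)·(-24)) - 2·((-5)·21 - (-7)·6) + (-1)·((-5)·(-24) - 3·6) = 3·(-105) - 2·(-63) + (-1)·102 = -291 ≠ 0, so rank(O) = 3.
rank(O) = 3 = n, so the pair (A, C) is completely observable.

3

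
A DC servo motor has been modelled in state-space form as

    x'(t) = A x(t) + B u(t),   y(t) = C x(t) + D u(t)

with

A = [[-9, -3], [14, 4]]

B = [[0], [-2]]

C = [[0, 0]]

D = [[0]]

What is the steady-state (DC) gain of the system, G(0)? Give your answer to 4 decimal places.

0.0000

G(0) = C(-A)^{-1}B + D = -C A^{-1} B + D.
det A = 6, so A^{-1} = (1/6)·adj(A) = [[2/3, 1/2], [-7/3, -3/2]]
A^{-1} B = [-1, 3]^T
C A^{-1} B = 0
G(0) = D - C A^{-1} B = 0 - (0) = 0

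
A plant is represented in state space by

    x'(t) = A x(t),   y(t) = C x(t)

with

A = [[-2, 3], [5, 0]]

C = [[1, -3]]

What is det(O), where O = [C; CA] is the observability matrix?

CA = [[-17, 3]]
Observability matrix O = [C; CA] = [[1, -3], [-17, 3]]
det(O) = 1·3 - (-3)·(-17) = 3 - 51 = -48
Since det(O) ≠ 0, rank(O) = 2 and the system is completely observable.

-48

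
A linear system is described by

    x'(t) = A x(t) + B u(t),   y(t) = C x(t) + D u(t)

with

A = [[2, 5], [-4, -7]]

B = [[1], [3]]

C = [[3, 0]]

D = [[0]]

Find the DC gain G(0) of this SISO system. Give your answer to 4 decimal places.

11.0000

G(0) = C(-A)^{-1}B + D = -C A^{-1} B + D.
det A = 6, so A^{-1} = (1/6)·adj(A) = [[-7/6, -5/6], [2/3, 1/3]]
A^{-1} B = [-11/3, 5/3]^T
C A^{-1} B = -11
G(0) = D - C A^{-1} B = 0 - (-11) = 11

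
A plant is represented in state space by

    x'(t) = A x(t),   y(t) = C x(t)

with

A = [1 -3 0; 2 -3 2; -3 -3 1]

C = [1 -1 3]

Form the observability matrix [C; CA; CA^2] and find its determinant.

-2157

CA = [[-10, -9, 1]]
CA^2 = [[-31, 54, -17]]
Observability matrix O = [C; CA; CA^2] = [[1, -1, 3], [-10, -9, 1], [-31, 54, -17]]
Expanding along the first row, det(O) = 1·((-9)·(-17) - 1·54) - (-1)·((-10)·(-17) - 1·(-31)) + 3·((-10)·54 - (-9)·(-31)) = 1·99 - (-1)·201 + 3·(-819) = -2157
Since det(O) ≠ 0, rank(O) = 3 and the system is completely observable.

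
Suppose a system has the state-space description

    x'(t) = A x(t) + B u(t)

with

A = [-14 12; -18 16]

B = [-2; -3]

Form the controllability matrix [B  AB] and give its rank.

1

AB = [[-8], [-12]]
Controllability matrix C = [B  AB] = [[-2, -8], [-3, -12]]
Every column of C is a scalar multiple of column 1 = [-2, -3] (multipliers 1, 4), so the columns span a one-dimensional space.
C ≠ 0, hence rank(C) = 1.
rank(C) = 1 < n = 2, so the pair (A, B) is not completely controllable.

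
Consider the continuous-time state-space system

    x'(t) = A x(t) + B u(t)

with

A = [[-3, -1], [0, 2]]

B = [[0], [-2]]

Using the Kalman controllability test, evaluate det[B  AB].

4

AB = [[2], [-4]]
Controllability matrix C = [B  AB] = [[0, 2], [-2, -4]]
det(C) = 0·(-4) - 2·(-2) = 0 - (-4) = 4
Since det(C) ≠ 0, rank(C) = 2 and the system is completely controllable.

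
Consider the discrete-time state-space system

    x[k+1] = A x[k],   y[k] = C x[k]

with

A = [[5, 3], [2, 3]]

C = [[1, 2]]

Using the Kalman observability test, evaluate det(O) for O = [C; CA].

CA = [[9, 9]]
Observability matrix O = [C; CA] = [[1, 2], [9, 9]]
det(O) = 1·9 - 2·9 = 9 - 18 = -9
Since det(O) ≠ 0, rank(O) = 2 and the system is completely observable.

-9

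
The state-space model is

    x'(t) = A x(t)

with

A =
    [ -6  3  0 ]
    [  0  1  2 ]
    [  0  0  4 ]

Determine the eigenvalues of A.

det(sI - A) = s^3 - (tr A)s^2 + (M11 + M22 + M33)s - det A, where Mii is the 2×2 principal minor of A obtained by deleting row i and column i.
tr A = (-6) + 1 + 4 = -1; M11 = 1·4 - 2·0 = 4 - 0 = 4; M22 = (-6)·4 - 0·0 = -24 - 0 = -24; M33 = (-6)·1 - 3·0 = -6 - 0 = -6; sum of minors = -26.
det A = (-6)·(1·4 - 2·0) - 3·(0·4 - 2·0) + 0·(0·0 - 1·0) = (-6)·4 - 3·0 + 0·0 = -24.
So p(s) = det(sI - A) = s^3 + s^2 - 26s + 24.
Rational-root test: any integer root divides 24. Testing small divisors, s = 1 works: p(1) = 1 + 1 + (-26) + 24 = 0, so (s - 1) is a factor.
Dividing, p(s) = (s - 1)(s^2 + 2s - 24).
Factor s^2 + 2s - 24: two numbers with sum -2 and product -24 are 4 and -6, so s^2 + 2s - 24 = (s - 4)(s + 6).
Hence p(s) = (s - 4) (s - 1) (s + 6), with roots -6, 1, 4.
At least one eigenvalue has non-negative real part, so the system is not asymptotically stable.

-6, 1, 4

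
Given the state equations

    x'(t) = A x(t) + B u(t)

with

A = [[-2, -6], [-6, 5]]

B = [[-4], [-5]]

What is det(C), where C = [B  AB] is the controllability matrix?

AB = [[38], [-1]]
Controllability matrix C = [B  AB] = [[-4, 38], [-5, -1]]
det(C) = (-4)·(-1) - 38·(-5) = 4 - (-190) = 194
Since det(C) ≠ 0, rank(C) = 2 and the system is completely controllable.

194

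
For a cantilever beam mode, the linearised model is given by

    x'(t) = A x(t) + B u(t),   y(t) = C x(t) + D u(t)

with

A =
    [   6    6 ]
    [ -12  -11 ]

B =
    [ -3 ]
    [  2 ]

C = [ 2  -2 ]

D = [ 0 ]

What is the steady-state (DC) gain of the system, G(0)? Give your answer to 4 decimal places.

G(0) = C(-A)^{-1}B + D = -C A^{-1} B + D.
det A = 6, so A^{-1} = (1/6)·adj(A) = [[-11/6, -1], [2, 1]]
A^{-1} B = [7/2, -4]^T
C A^{-1} B = 15
G(0) = D - C A^{-1} B = 0 - (15) = -15

-15.0000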